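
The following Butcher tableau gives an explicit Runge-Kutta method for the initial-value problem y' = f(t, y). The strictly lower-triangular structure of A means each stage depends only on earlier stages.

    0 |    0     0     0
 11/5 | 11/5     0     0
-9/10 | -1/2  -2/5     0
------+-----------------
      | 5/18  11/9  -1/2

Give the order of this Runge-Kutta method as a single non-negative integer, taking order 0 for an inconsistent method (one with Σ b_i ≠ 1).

1

b = (5/18, 11/9, -1/2)
c = (0, 11/5, -9/10)
Ac = (0, 0, -22/25)
Σ b_i: 5/18·1 + 11/9·1 + (-1/2)·1 = 1 ✓
b·c: 11/9·11/5 + (-1/2)·(-9/10) = 113/36 ≠ 1/2 ⇒ order 1.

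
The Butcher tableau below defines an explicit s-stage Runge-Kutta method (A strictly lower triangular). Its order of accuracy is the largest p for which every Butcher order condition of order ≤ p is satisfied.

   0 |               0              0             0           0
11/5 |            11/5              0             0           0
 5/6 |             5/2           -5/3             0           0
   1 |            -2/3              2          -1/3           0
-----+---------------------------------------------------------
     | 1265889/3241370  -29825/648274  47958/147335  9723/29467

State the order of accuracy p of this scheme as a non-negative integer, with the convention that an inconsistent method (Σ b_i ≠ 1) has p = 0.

3

b = (1265889/3241370, -29825/648274, 47958/147335, 9723/29467)
c = (0, 11/5, 5/6, 1)
Ac = (0, 0, -11/3, 371/90)
Σ b_i: 1265889/3241370·1 + (-29825/648274)·1 + 47958/147335·1 + 9723/29467·1 = 1 ✓
b·c: (-29825/648274)·11/5 + 47958/147335·5/6 + 9723/29467·1 = 1/2 ✓
b·c²: (-29825/648274)·121/25 + 47958/147335·25/36 + 9723/29467·1 = 1/3 ✓
b·Ac: 47958/147335·(-11/3) + 9723/29467·371/90 = 1/6 ✓
b·c³: (-29825/648274)·1331/125 + 47958/147335·125/216 + 9723/29467·1 = 150911/5304060 ≠ 1/4 ⇒ order 3.
b·(c∘Ac): 47958/147335·(-55/18) + 9723/29467·371/90 = 107727/294670 ≠ 1/8
b·Ac²: 47958/147335·(-121/15) + 9723/29467·25511/2700 = 2609227/5304060 ≠ 1/12
b·A²c: 9723/29467·11/9 = 35651/88401 ≠ 1/24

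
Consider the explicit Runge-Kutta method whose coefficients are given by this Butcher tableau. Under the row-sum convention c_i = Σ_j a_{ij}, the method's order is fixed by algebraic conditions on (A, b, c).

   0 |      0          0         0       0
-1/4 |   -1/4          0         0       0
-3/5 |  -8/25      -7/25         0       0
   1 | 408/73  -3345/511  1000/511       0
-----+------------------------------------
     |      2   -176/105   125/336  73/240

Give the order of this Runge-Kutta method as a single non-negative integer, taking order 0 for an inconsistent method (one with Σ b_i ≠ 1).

b = (2, -176/105, 125/336, 73/240)
c = (0, -1/4, -3/5, 1)
Ac = (0, 0, 7/100, 135/292)
Σ b_i: 2·1 + (-176/105)·1 + 125/336·1 + 73/240·1 = 1 ✓
b·c: (-176/105)·(-1/4) + 125/336·(-3/5) + 73/240·1 = 1/2 ✓
b·c²: (-176/105)·1/16 + 125/336·9/25 + 73/240·1 = 1/3 ✓
b·Ac: 125/336·7/100 + 73/240·135/292 = 1/6 ✓
b·c³: (-176/105)·(-1/64) + 125/336·(-27/125) + 73/240·1 = 1/4 ✓
b·(c∘Ac): 125/336·(-21/500) + 73/240·135/292 = 1/8 ✓
b·Ac²: 125/336·(-7/400) + 73/240·345/1168 = 1/12 ✓
b·A²c: 73/240·10/73 = 1/24 ✓; 4 stages ⇒ order 4.

4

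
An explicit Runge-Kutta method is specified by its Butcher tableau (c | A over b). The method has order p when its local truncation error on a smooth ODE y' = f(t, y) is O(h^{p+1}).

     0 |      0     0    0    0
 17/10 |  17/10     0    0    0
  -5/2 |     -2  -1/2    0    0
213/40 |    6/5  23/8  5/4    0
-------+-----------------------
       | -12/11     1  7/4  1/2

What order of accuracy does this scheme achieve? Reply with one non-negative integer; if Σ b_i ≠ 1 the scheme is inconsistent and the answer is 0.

0

b = (-12/11, 1, 7/4, 1/2)
c = (0, 17/10, -5/2, 213/40)
Ac = (0, 0, -17/20, 141/80)
Σ b_i: (-12/11)·1 + 1·1 + 7/4·1 + 1/2·1 = 95/44 ≠ 1 ⇒ order 0.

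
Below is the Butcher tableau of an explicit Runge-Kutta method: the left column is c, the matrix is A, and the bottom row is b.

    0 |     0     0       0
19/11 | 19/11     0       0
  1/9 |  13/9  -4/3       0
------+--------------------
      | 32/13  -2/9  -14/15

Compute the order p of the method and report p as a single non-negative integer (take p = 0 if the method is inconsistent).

b = (32/13, -2/9, -14/15)
c = (0, 19/11, 1/9)
Ac = (0, 0, -76/33)
Σ b_i: 32/13·1 + (-2/9)·1 + (-14/15)·1 = 764/585 ≠ 1 ⇒ order 0.

0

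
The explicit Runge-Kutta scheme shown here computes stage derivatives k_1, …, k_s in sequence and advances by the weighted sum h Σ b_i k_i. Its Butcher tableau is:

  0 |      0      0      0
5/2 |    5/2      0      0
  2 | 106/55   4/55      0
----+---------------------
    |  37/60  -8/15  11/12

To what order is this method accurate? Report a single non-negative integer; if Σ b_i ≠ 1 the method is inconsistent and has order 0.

3

b = (37/60, -8/15, 11/12)
c = (0, 5/2, 2)
Ac = (0, 0, 2/11)
Σ b_i: 37/60·1 + (-8/15)·1 + 11/12·1 = 1 ✓
b·c: (-8/15)·5/2 + 11/12·2 = 1/2 ✓
b·c²: (-8/15)·25/4 + 11/12·4 = 1/3 ✓
b·Ac: 11/12·2/11 = 1/6 ✓; 3 stages ⇒ order 3.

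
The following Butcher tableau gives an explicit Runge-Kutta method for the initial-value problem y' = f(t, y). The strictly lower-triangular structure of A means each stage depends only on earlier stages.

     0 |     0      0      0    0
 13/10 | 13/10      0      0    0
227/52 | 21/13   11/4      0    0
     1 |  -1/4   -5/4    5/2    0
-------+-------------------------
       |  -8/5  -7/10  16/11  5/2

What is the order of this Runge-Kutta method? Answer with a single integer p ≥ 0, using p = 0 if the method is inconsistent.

b = (-8/5, -7/10, 16/11, 5/2)
c = (0, 13/10, 227/52, 1)
Ac = (0, 0, 143/40, 483/52)
Σ b_i: (-8/5)·1 + (-7/10)·1 + 16/11·1 + 5/2·1 = 91/55 ≠ 1 ⇒ order 0.

0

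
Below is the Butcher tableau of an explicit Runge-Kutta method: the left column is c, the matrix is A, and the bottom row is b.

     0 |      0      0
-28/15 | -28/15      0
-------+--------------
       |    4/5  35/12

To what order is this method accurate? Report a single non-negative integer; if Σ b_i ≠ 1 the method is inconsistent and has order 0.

0

b = (4/5, 35/12)
c = (0, -28/15)
Σ b_i: 4/5·1 + 35/12·1 = 223/60 ≠ 1 ⇒ order 0.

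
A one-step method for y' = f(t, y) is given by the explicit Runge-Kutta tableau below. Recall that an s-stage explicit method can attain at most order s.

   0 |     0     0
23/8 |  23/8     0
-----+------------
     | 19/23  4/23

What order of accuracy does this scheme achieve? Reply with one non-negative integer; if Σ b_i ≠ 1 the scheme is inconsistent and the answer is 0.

b = (19/23, 4/23)
c = (0, 23/8)
Σ b_i: 19/23·1 + 4/23·1 = 1 ✓
b·c: 4/23·23/8 = 1/2 ✓; 2 stages ⇒ order 2.

2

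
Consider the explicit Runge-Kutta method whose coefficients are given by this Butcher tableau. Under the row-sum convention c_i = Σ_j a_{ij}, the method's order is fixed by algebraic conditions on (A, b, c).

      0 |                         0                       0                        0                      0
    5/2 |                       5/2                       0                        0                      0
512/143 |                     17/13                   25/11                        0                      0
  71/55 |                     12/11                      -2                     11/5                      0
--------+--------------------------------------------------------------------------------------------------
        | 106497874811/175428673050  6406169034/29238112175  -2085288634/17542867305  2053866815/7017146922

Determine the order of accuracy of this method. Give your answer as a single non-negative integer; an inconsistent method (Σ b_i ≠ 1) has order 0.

b = (106497874811/175428673050, 6406169034/29238112175, -2085288634/17542867305, 2053866815/7017146922)
c = (0, 5/2, 512/143, 71/55)
Ac = (0, 0, 125/22, 187/65)
Σ b_i: 106497874811/175428673050·1 + 6406169034/29238112175·1 + (-2085288634/17542867305)·1 + 2053866815/7017146922·1 = 1 ✓
b·c: 6406169034/29238112175·5/2 + (-2085288634/17542867305)·512/143 + 2053866815/7017146922·71/55 = 1/2 ✓
b·c²: 6406169034/29238112175·25/4 + (-2085288634/17542867305)·262144/20449 + 2053866815/7017146922·5041/3025 = 1/3 ✓
b·Ac: (-2085288634/17542867305)·125/22 + 2053866815/7017146922·187/65 = 1/6 ✓
b·c³: 6406169034/29238112175·125/8 + (-2085288634/17542867305)·134217728/2924207 + 2053866815/7017146922·357911/166375 = -258062761439849/183966201805100 ≠ 1/4 ⇒ order 3.
b·(c∘Ac): (-2085288634/17542867305)·32000/1573 + 2053866815/7017146922·1207/325 = -171250012191/128647693570 ≠ 1/8
b·Ac²: (-2085288634/17542867305)·625/44 + 2053866815/7017146922·291913/18590 = 530478058183/182445819972 ≠ 1/12
b·A²c: 2053866815/7017146922·25/2 = 51346670375/14034293844 ≠ 1/24

3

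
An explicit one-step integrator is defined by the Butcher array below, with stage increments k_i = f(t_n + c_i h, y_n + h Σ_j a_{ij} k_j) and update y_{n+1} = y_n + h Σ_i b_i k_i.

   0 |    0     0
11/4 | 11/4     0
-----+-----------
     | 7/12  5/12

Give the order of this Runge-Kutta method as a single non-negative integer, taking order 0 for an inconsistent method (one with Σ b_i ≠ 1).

1

b = (7/12, 5/12)
c = (0, 11/4)
Σ b_i: 7/12·1 + 5/12·1 = 1 ✓
b·c: 5/12·11/4 = 55/48 ≠ 1/2 ⇒ order 1.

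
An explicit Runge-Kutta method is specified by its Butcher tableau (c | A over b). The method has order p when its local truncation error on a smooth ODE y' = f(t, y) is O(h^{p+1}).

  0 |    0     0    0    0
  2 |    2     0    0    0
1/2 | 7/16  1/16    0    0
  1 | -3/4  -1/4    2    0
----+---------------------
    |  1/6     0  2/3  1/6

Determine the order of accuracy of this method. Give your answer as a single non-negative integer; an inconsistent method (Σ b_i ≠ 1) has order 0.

4

b = (1/6, 0, 2/3, 1/6)
c = (0, 2, 1/2, 1)
Ac = (0, 0, 1/8, 1/2)
Σ b_i: 1/6·1 + 2/3·1 + 1/6·1 = 1 ✓
b·c: 2/3·1/2 + 1/6·1 = 1/2 ✓
b·c²: 2/3·1/4 + 1/6·1 = 1/3 ✓
b·Ac: 2/3·1/8 + 1/6·1/2 = 1/6 ✓
b·c³: 2/3·1/8 + 1/6·1 = 1/4 ✓
b·(c∘Ac): 2/3·1/16 + 1/6·1/2 = 1/8 ✓
b·Ac²: 2/3·1/4 + 1/6·(-1/2) = 1/12 ✓
b·A²c: 1/6·1/4 = 1/24 ✓; 4 stages ⇒ order 4.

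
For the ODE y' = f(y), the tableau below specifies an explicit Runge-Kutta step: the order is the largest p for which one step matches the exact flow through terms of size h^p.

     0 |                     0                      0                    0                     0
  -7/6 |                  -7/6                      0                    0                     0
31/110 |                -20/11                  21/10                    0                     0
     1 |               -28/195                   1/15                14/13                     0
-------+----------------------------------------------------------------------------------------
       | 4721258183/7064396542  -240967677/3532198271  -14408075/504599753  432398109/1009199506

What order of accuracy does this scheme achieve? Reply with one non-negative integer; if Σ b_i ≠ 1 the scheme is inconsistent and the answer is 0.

3

b = (4721258183/7064396542, -240967677/3532198271, -14408075/504599753, 432398109/1009199506)
c = (0, -7/6, 31/110, 1)
Ac = (0, 0, -49/20, 581/2574)
Σ b_i: 4721258183/7064396542·1 + (-240967677/3532198271)·1 + (-14408075/504599753)·1 + 432398109/1009199506·1 = 1 ✓
b·c: (-240967677/3532198271)·(-7/6) + (-14408075/504599753)·31/110 + 432398109/1009199506·1 = 1/2 ✓
b·c²: (-240967677/3532198271)·49/36 + (-14408075/504599753)·961/12100 + 432398109/1009199506·1 = 1/3 ✓
b·Ac: (-14408075/504599753)·(-49/20) + 432398109/1009199506·581/2574 = 1/6 ✓
b·c³: (-240967677/3532198271)·(-343/216) + (-14408075/504599753)·29791/1331000 + 432398109/1009199506·1 = 12174323881/22706988885 ≠ 1/4 ⇒ order 3.
b·(c∘Ac): (-14408075/504599753)·(-1519/2200) + 432398109/1009199506·581/2574 = 201422729/1730056296 ≠ 1/8
b·Ac²: (-14408075/504599753)·343/120 + 432398109/1009199506·748643/4247100 = -4346571673/713648222100 ≠ 1/12
b·A²c: 432398109/1009199506·(-343/130) = -1629808257/1441713580 ≠ 1/24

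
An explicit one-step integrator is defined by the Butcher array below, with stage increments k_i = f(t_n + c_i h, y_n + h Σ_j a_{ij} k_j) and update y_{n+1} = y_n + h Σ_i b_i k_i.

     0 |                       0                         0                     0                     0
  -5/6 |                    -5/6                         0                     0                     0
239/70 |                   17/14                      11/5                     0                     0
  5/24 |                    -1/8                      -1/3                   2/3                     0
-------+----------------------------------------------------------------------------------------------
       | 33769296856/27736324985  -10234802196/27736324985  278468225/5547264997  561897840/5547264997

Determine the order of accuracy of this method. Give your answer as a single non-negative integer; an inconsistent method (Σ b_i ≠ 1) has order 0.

b = (33769296856/27736324985, -10234802196/27736324985, 278468225/5547264997, 561897840/5547264997)
c = (0, -5/6, 239/70, 5/24)
Ac = (0, 0, -11/6, 1609/630)
Σ b_i: 33769296856/27736324985·1 + (-10234802196/27736324985)·1 + 278468225/5547264997·1 + 561897840/5547264997·1 = 1 ✓
b·c: (-10234802196/27736324985)·(-5/6) + 278468225/5547264997·239/70 + 561897840/5547264997·5/24 = 1/2 ✓
b·c²: (-10234802196/27736324985)·25/36 + 278468225/5547264997·57121/4900 + 561897840/5547264997·25/576 = 1/3 ✓
b·Ac: 278468225/5547264997·(-11/6) + 561897840/5547264997·1609/630 = 1/6 ✓
b·c³: (-10234802196/27736324985)·(-125/216) + 278468225/5547264997·13651919/343000 + 561897840/5547264997·125/13824 = 123713060852839/55916431169760 ≠ 1/4 ⇒ order 3.
b·(c∘Ac): 278468225/5547264997·(-2629/420) + 561897840/5547264997·1609/3024 = -51987806105/199701539892 ≠ 1/8
b·Ac²: 278468225/5547264997·55/36 + 561897840/5547264997·997553/132300 = 5874364437749/6989553896220 ≠ 1/12
b·A²c: 561897840/5547264997·(-11/9) = -2060292080/16641794991 ≠ 1/24

3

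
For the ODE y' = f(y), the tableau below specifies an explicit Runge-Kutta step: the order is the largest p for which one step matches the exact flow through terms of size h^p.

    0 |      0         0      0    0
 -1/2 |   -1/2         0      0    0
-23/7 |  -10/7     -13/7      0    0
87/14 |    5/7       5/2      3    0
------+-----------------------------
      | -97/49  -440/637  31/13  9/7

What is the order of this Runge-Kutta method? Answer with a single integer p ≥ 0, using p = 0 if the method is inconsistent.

b = (-97/49, -440/637, 31/13, 9/7)
c = (0, -1/2, -23/7, 87/14)
Ac = (0, 0, 13/14, -311/28)
Σ b_i: (-97/49)·1 + (-440/637)·1 + 31/13·1 + 9/7·1 = 1 ✓
b·c: (-440/637)·(-1/2) + 31/13·(-23/7) + 9/7·87/14 = 1/2 ✓
b·c²: (-440/637)·1/4 + 31/13·529/49 + 9/7·7569/196 = 103205/1372 ≠ 1/3 ⇒ order 2.
b·Ac: 31/13·13/14 + 9/7·(-311/28) = -2365/196 ≠ 1/6

2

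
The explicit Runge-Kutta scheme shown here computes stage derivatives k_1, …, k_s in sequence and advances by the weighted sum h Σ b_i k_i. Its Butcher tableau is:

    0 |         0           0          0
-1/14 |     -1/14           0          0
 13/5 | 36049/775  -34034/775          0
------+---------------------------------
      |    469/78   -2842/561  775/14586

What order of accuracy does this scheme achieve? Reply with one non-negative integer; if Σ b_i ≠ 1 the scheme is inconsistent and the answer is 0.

b = (469/78, -2842/561, 775/14586)
c = (0, -1/14, 13/5)
Ac = (0, 0, 2431/775)
Σ b_i: 469/78·1 + (-2842/561)·1 + 775/14586·1 = 1 ✓
b·c: (-2842/561)·(-1/14) + 775/14586·13/5 = 1/2 ✓
b·c²: (-2842/561)·1/196 + 775/14586·169/25 = 1/3 ✓
b·Ac: 775/14586·2431/775 = 1/6 ✓; 3 stages ⇒ order 3.

3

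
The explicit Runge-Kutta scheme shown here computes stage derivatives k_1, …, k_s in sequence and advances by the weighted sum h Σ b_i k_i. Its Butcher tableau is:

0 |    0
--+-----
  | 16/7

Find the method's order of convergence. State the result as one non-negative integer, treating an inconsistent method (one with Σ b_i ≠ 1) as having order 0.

b = (16/7)
c = (0)
Σ b_i: 16/7·1 = 16/7 ≠ 1 ⇒ order 0.

0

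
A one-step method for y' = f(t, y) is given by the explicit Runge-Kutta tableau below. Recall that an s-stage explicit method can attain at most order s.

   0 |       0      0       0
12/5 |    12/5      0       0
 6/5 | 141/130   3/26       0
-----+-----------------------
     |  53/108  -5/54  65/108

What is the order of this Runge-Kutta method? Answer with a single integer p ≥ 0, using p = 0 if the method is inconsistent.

3

b = (53/108, -5/54, 65/108)
c = (0, 12/5, 6/5)
Ac = (0, 0, 18/65)
Σ b_i: 53/108·1 + (-5/54)·1 + 65/108·1 = 1 ✓
b·c: (-5/54)·12/5 + 65/108·6/5 = 1/2 ✓
b·c²: (-5/54)·144/25 + 65/108·36/25 = 1/3 ✓
b·Ac: 65/108·18/65 = 1/6 ✓; 3 stages ⇒ order 3.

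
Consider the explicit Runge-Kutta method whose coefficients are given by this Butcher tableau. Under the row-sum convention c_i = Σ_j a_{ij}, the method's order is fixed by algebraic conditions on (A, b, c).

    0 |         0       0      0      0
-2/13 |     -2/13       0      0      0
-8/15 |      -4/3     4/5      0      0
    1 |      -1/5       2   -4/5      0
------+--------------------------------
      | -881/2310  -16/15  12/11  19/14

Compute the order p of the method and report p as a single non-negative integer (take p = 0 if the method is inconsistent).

b = (-881/2310, -16/15, 12/11, 19/14)
c = (0, -2/13, -8/15, 1)
Ac = (0, 0, -8/65, 116/975)
Σ b_i: (-881/2310)·1 + (-16/15)·1 + 12/11·1 + 19/14·1 = 1 ✓
b·c: (-16/15)·(-2/13) + 12/11·(-8/15) + 19/14·1 = 28211/30030 ≠ 1/2 ⇒ order 1.

1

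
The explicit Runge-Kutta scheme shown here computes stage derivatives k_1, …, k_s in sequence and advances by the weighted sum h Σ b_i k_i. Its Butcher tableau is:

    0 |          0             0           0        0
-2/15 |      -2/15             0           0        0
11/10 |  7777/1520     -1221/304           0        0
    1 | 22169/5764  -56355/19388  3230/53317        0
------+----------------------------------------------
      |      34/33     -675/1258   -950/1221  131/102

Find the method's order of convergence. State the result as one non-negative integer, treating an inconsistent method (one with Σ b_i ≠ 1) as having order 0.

b = (34/33, -675/1258, -950/1221, 131/102)
c = (0, -2/15, 11/10, 1)
Ac = (0, 0, 407/760, 119/262)
Σ b_i: 34/33·1 + (-675/1258)·1 + (-950/1221)·1 + 131/102·1 = 1 ✓
b·c: (-675/1258)·(-2/15) + (-950/1221)·11/10 + 131/102·1 = 1/2 ✓
b·c²: (-675/1258)·4/225 + (-950/1221)·121/100 + 131/102·1 = 1/3 ✓
b·Ac: (-950/1221)·407/760 + 131/102·119/262 = 1/6 ✓
b·c³: (-675/1258)·(-8/3375) + (-950/1221)·1331/1000 + 131/102·1 = 1/4 ✓
b·(c∘Ac): (-950/1221)·4477/7600 + 131/102·119/262 = 1/8 ✓
b·Ac²: (-950/1221)·(-407/5700) + 131/102·17/786 = 1/12 ✓
b·A²c: 131/102·17/524 = 1/24 ✓; 4 stages ⇒ order 4.

4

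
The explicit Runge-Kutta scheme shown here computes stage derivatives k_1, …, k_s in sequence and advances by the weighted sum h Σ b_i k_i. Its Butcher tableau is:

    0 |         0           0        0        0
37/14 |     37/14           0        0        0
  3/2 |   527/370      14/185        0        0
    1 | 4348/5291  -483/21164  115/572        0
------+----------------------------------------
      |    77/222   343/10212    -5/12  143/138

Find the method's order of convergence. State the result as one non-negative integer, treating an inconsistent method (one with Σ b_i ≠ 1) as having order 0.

4

b = (77/222, 343/10212, -5/12, 143/138)
c = (0, 37/14, 3/2, 1)
Ac = (0, 0, 1/5, 69/286)
Σ b_i: 77/222·1 + 343/10212·1 + (-5/12)·1 + 143/138·1 = 1 ✓
b·c: 343/10212·37/14 + (-5/12)·3/2 + 143/138·1 = 1/2 ✓
b·c²: 343/10212·1369/196 + (-5/12)·9/4 + 143/138·1 = 1/3 ✓
b·Ac: (-5/12)·1/5 + 143/138·69/286 = 1/6 ✓
b·c³: 343/10212·50653/2744 + (-5/12)·27/8 + 143/138·1 = 1/4 ✓
b·(c∘Ac): (-5/12)·3/10 + 143/138·69/286 = 1/8 ✓
b·Ac²: (-5/12)·37/70 + 143/138·1173/4004 = 1/12 ✓
b·A²c: 143/138·23/572 = 1/24 ✓; 4 stages ⇒ order 4.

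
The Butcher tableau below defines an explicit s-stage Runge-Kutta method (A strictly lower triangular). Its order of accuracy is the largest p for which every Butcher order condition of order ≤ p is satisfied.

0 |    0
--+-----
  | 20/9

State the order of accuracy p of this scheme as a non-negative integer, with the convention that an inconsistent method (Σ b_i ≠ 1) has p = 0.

0

b = (20/9)
c = (0)
Σ b_i: 20/9·1 = 20/9 ≠ 1 ⇒ order 0.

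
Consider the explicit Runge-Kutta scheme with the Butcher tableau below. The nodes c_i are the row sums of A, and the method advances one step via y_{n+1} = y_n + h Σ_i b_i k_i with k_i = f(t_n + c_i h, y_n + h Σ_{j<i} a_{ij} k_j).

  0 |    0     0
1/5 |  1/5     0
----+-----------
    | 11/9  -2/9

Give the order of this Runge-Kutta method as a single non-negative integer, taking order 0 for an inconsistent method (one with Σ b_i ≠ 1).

1

b = (11/9, -2/9)
c = (0, 1/5)
Σ b_i: 11/9·1 + (-2/9)·1 = 1 ✓
b·c: (-2/9)·1/5 = -2/45 ≠ 1/2 ⇒ order 1.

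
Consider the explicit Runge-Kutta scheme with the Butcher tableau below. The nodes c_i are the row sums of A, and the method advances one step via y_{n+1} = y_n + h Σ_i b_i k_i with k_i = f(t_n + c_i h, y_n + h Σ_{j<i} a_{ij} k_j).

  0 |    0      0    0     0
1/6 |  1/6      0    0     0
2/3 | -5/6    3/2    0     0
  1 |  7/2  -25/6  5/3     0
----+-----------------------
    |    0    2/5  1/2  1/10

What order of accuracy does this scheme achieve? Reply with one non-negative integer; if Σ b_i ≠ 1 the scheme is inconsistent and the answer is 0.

4

b = (0, 2/5, 1/2, 1/10)
c = (0, 1/6, 2/3, 1)
Ac = (0, 0, 1/4, 5/12)
Σ b_i: 2/5·1 + 1/2·1 + 1/10·1 = 1 ✓
b·c: 2/5·1/6 + 1/2·2/3 + 1/10·1 = 1/2 ✓
b·c²: 2/5·1/36 + 1/2·4/9 + 1/10·1 = 1/3 ✓
b·Ac: 1/2·1/4 + 1/10·5/12 = 1/6 ✓
b·c³: 2/5·1/216 + 1/2·8/27 + 1/10·1 = 1/4 ✓
b·(c∘Ac): 1/2·1/6 + 1/10·5/12 = 1/8 ✓
b·Ac²: 1/2·1/24 + 1/10·5/8 = 1/12 ✓
b·A²c: 1/10·5/12 = 1/24 ✓; 4 stages ⇒ order 4.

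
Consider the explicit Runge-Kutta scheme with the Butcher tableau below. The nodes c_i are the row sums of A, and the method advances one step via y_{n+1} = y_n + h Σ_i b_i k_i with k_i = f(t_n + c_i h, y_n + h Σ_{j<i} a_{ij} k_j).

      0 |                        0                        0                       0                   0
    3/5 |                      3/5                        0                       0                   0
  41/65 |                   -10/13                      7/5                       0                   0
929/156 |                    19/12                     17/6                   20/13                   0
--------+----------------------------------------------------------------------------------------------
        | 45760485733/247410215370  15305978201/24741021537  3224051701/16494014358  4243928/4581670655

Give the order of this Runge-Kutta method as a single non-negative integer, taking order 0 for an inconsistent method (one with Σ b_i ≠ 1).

3

b = (45760485733/247410215370, 15305978201/24741021537, 3224051701/16494014358, 4243928/4581670655)
c = (0, 3/5, 41/65, 929/156)
Ac = (0, 0, 21/25, 4513/1690)
Σ b_i: 45760485733/247410215370·1 + 15305978201/24741021537·1 + 3224051701/16494014358·1 + 4243928/4581670655·1 = 1 ✓
b·c: 15305978201/24741021537·3/5 + 3224051701/16494014358·41/65 + 4243928/4581670655·929/156 = 1/2 ✓
b·c²: 15305978201/24741021537·9/25 + 3224051701/16494014358·1681/4225 + 4243928/4581670655·863041/24336 = 1/3 ✓
b·Ac: 3224051701/16494014358·21/25 + 4243928/4581670655·4513/1690 = 1/6 ✓
b·c³: 15305978201/24741021537·27/125 + 3224051701/16494014358·68921/274625 + 4243928/4581670655·801765089/3796416 = 121675562546591/321633279981000 ≠ 1/4 ⇒ order 3.
b·(c∘Ac): 3224051701/16494014358·861/1625 + 4243928/4581670655·4192577/263640 = 1056907830217/8934257777250 ≠ 1/8
b·Ac²: 3224051701/16494014358·63/125 + 4243928/4581670655·179287/109850 = 59578191987/595617185150 ≠ 1/12
b·A²c: 4243928/4581670655·84/65 = 27422304/22908353275 ≠ 1/24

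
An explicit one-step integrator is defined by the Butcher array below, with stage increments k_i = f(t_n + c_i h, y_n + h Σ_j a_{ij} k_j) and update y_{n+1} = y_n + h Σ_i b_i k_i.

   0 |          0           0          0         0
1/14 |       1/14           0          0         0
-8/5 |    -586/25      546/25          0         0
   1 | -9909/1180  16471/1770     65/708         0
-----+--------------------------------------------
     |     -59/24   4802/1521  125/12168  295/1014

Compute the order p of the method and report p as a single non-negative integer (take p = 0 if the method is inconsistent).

4

b = (-59/24, 4802/1521, 125/12168, 295/1014)
c = (0, 1/14, -8/5, 1)
Ac = (0, 0, 39/25, 611/1180)
Σ b_i: (-59/24)·1 + 4802/1521·1 + 125/12168·1 + 295/1014·1 = 1 ✓
b·c: 4802/1521·1/14 + 125/12168·(-8/5) + 295/1014·1 = 1/2 ✓
b·c²: 4802/1521·1/196 + 125/12168·64/25 + 295/1014·1 = 1/3 ✓
b·Ac: 125/12168·39/25 + 295/1014·611/1180 = 1/6 ✓
b·c³: 4802/1521·1/2744 + 125/12168·(-512/125) + 295/1014·1 = 1/4 ✓
b·(c∘Ac): 125/12168·(-312/125) + 295/1014·611/1180 = 1/8 ✓
b·Ac²: 125/12168·39/350 + 295/1014·4667/16520 = 1/12 ✓
b·A²c: 295/1014·169/1180 = 1/24 ✓; 4 stages ⇒ order 4.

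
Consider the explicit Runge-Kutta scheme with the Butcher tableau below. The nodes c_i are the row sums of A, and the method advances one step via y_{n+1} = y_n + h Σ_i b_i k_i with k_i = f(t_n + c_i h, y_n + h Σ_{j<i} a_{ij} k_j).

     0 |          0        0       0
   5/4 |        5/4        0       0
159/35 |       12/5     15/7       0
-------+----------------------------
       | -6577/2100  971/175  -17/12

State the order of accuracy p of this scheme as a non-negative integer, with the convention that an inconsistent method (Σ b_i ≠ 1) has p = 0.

2

b = (-6577/2100, 971/175, -17/12)
c = (0, 5/4, 159/35)
Ac = (0, 0, 75/28)
Σ b_i: (-6577/2100)·1 + 971/175·1 + (-17/12)·1 = 1 ✓
b·c: 971/175·5/4 + (-17/12)·159/35 = 1/2 ✓
b·c²: 971/175·25/16 + (-17/12)·25281/1225 = -403111/19600 ≠ 1/3 ⇒ order 2.
b·Ac: (-17/12)·75/28 = -425/112 ≠ 1/6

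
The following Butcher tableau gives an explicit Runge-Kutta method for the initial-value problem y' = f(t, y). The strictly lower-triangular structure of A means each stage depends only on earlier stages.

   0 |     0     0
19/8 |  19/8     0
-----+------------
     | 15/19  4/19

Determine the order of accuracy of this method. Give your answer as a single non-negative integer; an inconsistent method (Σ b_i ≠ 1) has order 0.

b = (15/19, 4/19)
c = (0, 19/8)
Σ b_i: 15/19·1 + 4/19·1 = 1 ✓
b·c: 4/19·19/8 = 1/2 ✓; 2 stages ⇒ order 2.

2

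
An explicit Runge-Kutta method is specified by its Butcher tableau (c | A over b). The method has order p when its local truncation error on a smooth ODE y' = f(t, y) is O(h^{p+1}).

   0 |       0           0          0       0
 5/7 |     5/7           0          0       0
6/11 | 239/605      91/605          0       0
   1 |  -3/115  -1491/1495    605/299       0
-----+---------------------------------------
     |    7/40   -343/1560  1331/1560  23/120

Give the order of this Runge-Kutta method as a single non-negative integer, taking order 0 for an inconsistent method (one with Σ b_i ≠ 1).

4

b = (7/40, -343/1560, 1331/1560, 23/120)
c = (0, 5/7, 6/11, 1)
Ac = (0, 0, 13/121, 9/23)
Σ b_i: 7/40·1 + (-343/1560)·1 + 1331/1560·1 + 23/120·1 = 1 ✓
b·c: (-343/1560)·5/7 + 1331/1560·6/11 + 23/120·1 = 1/2 ✓
b·c²: (-343/1560)·25/49 + 1331/1560·36/121 + 23/120·1 = 1/3 ✓
b·Ac: 1331/1560·13/121 + 23/120·9/23 = 1/6 ✓
b·c³: (-343/1560)·125/343 + 1331/1560·216/1331 + 23/120·1 = 1/4 ✓
b·(c∘Ac): 1331/1560·78/1331 + 23/120·9/23 = 1/8 ✓
b·Ac²: 1331/1560·65/847 + 23/120·15/161 = 1/12 ✓
b·A²c: 23/120·5/23 = 1/24 ✓; 4 stages ⇒ order 4.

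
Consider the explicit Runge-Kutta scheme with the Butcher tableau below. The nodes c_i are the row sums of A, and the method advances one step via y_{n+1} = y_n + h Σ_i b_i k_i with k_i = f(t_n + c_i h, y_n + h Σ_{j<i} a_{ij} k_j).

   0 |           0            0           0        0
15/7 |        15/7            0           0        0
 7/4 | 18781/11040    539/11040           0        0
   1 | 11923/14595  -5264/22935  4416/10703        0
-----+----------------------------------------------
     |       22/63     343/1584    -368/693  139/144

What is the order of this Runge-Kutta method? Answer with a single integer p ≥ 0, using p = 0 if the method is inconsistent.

b = (22/63, 343/1584, -368/693, 139/144)
c = (0, 15/7, 7/4, 1)
Ac = (0, 0, 77/736, 32/139)
Σ b_i: 22/63·1 + 343/1584·1 + (-368/693)·1 + 139/144·1 = 1 ✓
b·c: 343/1584·15/7 + (-368/693)·7/4 + 139/144·1 = 1/2 ✓
b·c²: 343/1584·225/49 + (-368/693)·49/16 + 139/144·1 = 1/3 ✓
b·Ac: (-368/693)·77/736 + 139/144·32/139 = 1/6 ✓
b·c³: 343/1584·3375/343 + (-368/693)·343/64 + 139/144·1 = 1/4 ✓
b·(c∘Ac): (-368/693)·539/2944 + 139/144·32/139 = 1/8 ✓
b·Ac²: (-368/693)·165/736 + 139/144·204/973 = 1/12 ✓
b·A²c: 139/144·6/139 = 1/24 ✓; 4 stages ⇒ order 4.

4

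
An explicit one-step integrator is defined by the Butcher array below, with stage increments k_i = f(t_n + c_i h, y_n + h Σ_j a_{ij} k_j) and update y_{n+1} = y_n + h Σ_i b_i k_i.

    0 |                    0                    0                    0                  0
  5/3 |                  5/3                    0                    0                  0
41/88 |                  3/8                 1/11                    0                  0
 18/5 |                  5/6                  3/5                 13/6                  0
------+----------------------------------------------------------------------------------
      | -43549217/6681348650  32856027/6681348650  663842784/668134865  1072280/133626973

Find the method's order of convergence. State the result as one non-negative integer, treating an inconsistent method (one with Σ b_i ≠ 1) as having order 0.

b = (-43549217/6681348650, 32856027/6681348650, 663842784/668134865, 1072280/133626973)
c = (0, 5/3, 41/88, 18/5)
Ac = (0, 0, 5/33, 1061/528)
Σ b_i: (-43549217/6681348650)·1 + 32856027/6681348650·1 + 663842784/668134865·1 + 1072280/133626973·1 = 1 ✓
b·c: 32856027/6681348650·5/3 + 663842784/668134865·41/88 + 1072280/133626973·18/5 = 1/2 ✓
b·c²: 32856027/6681348650·25/9 + 663842784/668134865·1681/7744 + 1072280/133626973·324/25 = 1/3 ✓
b·Ac: 663842784/668134865·5/33 + 1072280/133626973·1061/528 = 1/6 ✓
b·c³: 32856027/6681348650·125/27 + 663842784/668134865·68921/681472 + 1072280/133626973·5832/125 = 2633326048843/5291628130800 ≠ 1/4 ⇒ order 3.
b·(c∘Ac): 663842784/668134865·205/2904 + 1072280/133626973·3183/440 = 17129407/133626973 ≠ 1/8
b·Ac²: 663842784/668134865·25/99 + 1072280/133626973·99293/46464 = 6304119815/23518347248 ≠ 1/12
b·A²c: 1072280/133626973·65/198 = 3168100/1202642757 ≠ 1/24

3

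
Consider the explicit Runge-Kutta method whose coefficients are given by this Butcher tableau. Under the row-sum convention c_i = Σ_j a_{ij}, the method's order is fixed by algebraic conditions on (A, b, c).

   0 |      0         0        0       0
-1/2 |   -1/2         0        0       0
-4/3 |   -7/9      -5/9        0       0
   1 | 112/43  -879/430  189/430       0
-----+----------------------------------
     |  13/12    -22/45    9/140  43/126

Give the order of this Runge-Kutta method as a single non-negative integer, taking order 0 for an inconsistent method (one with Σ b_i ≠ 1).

b = (13/12, -22/45, 9/140, 43/126)
c = (0, -1/2, -4/3, 1)
Ac = (0, 0, 5/18, 75/172)
Σ b_i: 13/12·1 + (-22/45)·1 + 9/140·1 + 43/126·1 = 1 ✓
b·c: (-22/45)·(-1/2) + 9/140·(-4/3) + 43/126·1 = 1/2 ✓
b·c²: (-22/45)·1/4 + 9/140·16/9 + 43/126·1 = 1/3 ✓
b·Ac: 9/140·5/18 + 43/126·75/172 = 1/6 ✓
b·c³: (-22/45)·(-1/8) + 9/140·(-64/27) + 43/126·1 = 1/4 ✓
b·(c∘Ac): 9/140·(-10/27) + 43/126·75/172 = 1/8 ✓
b·Ac²: 9/140·(-5/36) + 43/126·93/344 = 1/12 ✓
b·A²c: 43/126·21/172 = 1/24 ✓; 4 stages ⇒ order 4.

4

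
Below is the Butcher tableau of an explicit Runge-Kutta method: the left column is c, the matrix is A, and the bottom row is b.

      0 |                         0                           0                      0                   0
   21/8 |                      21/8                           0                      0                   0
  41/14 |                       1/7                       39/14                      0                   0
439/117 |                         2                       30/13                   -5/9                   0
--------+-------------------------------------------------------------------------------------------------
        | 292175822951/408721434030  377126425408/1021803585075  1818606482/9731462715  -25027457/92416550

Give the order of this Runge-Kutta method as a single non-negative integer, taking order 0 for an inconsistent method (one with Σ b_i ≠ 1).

3

b = (292175822951/408721434030, 377126425408/1021803585075, 1818606482/9731462715, -25027457/92416550)
c = (0, 21/8, 41/14, 439/117)
Ac = (0, 0, 117/16, 14515/3276)
Σ b_i: 292175822951/408721434030·1 + 377126425408/1021803585075·1 + 1818606482/9731462715·1 + (-25027457/92416550)·1 = 1 ✓
b·c: 377126425408/1021803585075·21/8 + 1818606482/9731462715·41/14 + (-25027457/92416550)·439/117 = 1/2 ✓
b·c²: 377126425408/1021803585075·441/64 + 1818606482/9731462715·1681/196 + (-25027457/92416550)·192721/13689 = 1/3 ✓
b·Ac: 1818606482/9731462715·117/16 + (-25027457/92416550)·14515/3276 = 1/6 ✓
b·c³: 377126425408/1021803585075·9261/512 + 1818606482/9731462715·68921/2744 + (-25027457/92416550)·84604519/1601613 = -187187908536871/63760543708680 ≠ 1/4 ⇒ order 3.
b·(c∘Ac): 1818606482/9731462715·4797/224 + (-25027457/92416550)·6372085/383292 = -77865647507/155703403440 ≠ 1/8
b·Ac²: 1818606482/9731462715·2457/128 + (-25027457/92416550)·2043095/183456 = 10643159357/18631176480 ≠ 1/12
b·A²c: (-25027457/92416550)·(-65/16) = 325356941/295732960 ≠ 1/24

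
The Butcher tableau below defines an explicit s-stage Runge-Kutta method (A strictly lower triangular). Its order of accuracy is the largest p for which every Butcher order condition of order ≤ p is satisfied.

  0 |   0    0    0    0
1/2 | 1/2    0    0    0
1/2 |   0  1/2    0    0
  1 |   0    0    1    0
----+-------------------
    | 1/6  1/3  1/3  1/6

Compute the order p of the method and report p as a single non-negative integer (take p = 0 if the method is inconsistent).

b = (1/6, 1/3, 1/3, 1/6)
c = (0, 1/2, 1/2, 1)
Ac = (0, 0, 1/4, 1/2)
Σ b_i: 1/6·1 + 1/3·1 + 1/3·1 + 1/6·1 = 1 ✓
b·c: 1/3·1/2 + 1/3·1/2 + 1/6·1 = 1/2 ✓
b·c²: 1/3·1/4 + 1/3·1/4 + 1/6·1 = 1/3 ✓
b·Ac: 1/3·1/4 + 1/6·1/2 = 1/6 ✓
b·c³: 1/3·1/8 + 1/3·1/8 + 1/6·1 = 1/4 ✓
b·(c∘Ac): 1/3·1/8 + 1/6·1/2 = 1/8 ✓
b·Ac²: 1/3·1/8 + 1/6·1/4 = 1/12 ✓
b·A²c: 1/6·1/4 = 1/24 ✓; 4 stages ⇒ order 4.

4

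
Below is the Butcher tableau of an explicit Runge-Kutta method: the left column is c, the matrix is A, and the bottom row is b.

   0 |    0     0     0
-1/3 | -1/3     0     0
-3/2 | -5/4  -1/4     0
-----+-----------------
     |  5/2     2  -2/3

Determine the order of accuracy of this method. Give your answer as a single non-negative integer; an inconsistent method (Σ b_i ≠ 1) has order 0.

b = (5/2, 2, -2/3)
c = (0, -1/3, -3/2)
Ac = (0, 0, 1/12)
Σ b_i: 5/2·1 + 2·1 + (-2/3)·1 = 23/6 ≠ 1 ⇒ order 0.

0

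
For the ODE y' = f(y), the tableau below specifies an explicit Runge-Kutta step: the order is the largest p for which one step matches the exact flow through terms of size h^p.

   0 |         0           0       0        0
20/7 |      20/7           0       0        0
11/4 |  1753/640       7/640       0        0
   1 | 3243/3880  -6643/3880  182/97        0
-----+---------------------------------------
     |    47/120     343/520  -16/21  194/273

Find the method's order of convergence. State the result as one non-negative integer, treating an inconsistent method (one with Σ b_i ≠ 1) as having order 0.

b = (47/120, 343/520, -16/21, 194/273)
c = (0, 20/7, 11/4, 1)
Ac = (0, 0, 1/32, 26/97)
Σ b_i: 47/120·1 + 343/520·1 + (-16/21)·1 + 194/273·1 = 1 ✓
b·c: 343/520·20/7 + (-16/21)·11/4 + 194/273·1 = 1/2 ✓
b·c²: 343/520·400/49 + (-16/21)·121/16 + 194/273·1 = 1/3 ✓
b·Ac: (-16/21)·1/32 + 194/273·26/97 = 1/6 ✓
b·c³: 343/520·8000/343 + (-16/21)·1331/64 + 194/273·1 = 1/4 ✓
b·(c∘Ac): (-16/21)·11/128 + 194/273·26/97 = 1/8 ✓
b·Ac²: (-16/21)·5/56 + 194/273·1157/5432 = 1/12 ✓
b·A²c: 194/273·91/1552 = 1/24 ✓; 4 stages ⇒ order 4.

4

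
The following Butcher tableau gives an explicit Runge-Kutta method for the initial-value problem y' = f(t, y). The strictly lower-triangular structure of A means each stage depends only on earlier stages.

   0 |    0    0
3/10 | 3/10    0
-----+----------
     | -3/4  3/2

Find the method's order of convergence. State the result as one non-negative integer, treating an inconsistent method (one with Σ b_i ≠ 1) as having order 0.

b = (-3/4, 3/2)
c = (0, 3/10)
Σ b_i: (-3/4)·1 + 3/2·1 = 3/4 ≠ 1 ⇒ order 0.

0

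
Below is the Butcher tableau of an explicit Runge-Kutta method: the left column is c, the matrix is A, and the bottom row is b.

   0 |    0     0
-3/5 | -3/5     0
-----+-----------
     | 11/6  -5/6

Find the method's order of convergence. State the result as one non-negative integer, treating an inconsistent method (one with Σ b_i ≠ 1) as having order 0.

2

b = (11/6, -5/6)
c = (0, -3/5)
Σ b_i: 11/6·1 + (-5/6)·1 = 1 ✓
b·c: (-5/6)·(-3/5) = 1/2 ✓; 2 stages ⇒ order 2.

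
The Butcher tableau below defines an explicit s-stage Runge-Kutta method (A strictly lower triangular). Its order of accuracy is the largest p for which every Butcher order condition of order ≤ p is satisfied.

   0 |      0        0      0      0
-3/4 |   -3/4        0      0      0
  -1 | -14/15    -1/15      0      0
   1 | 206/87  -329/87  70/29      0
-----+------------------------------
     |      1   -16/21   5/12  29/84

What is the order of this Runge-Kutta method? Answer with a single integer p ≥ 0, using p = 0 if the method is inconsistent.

4

b = (1, -16/21, 5/12, 29/84)
c = (0, -3/4, -1, 1)
Ac = (0, 0, 1/20, 49/116)
Σ b_i: 1·1 + (-16/21)·1 + 5/12·1 + 29/84·1 = 1 ✓
b·c: (-16/21)·(-3/4) + 5/12·(-1) + 29/84·1 = 1/2 ✓
b·c²: (-16/21)·9/16 + 5/12·1 + 29/84·1 = 1/3 ✓
b·Ac: 5/12·1/20 + 29/84·49/116 = 1/6 ✓
b·c³: (-16/21)·(-27/64) + 5/12·(-1) + 29/84·1 = 1/4 ✓
b·(c∘Ac): 5/12·(-1/20) + 29/84·49/116 = 1/8 ✓
b·Ac²: 5/12·(-3/80) + 29/84·133/464 = 1/12 ✓
b·A²c: 29/84·7/58 = 1/24 ✓; 4 stages ⇒ order 4.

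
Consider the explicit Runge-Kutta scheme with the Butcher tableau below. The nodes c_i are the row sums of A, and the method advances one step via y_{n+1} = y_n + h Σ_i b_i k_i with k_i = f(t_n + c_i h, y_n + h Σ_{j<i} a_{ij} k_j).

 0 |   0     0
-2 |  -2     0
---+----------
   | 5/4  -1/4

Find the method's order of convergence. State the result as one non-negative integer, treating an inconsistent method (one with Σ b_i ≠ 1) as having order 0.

b = (5/4, -1/4)
c = (0, -2)
Σ b_i: 5/4·1 + (-1/4)·1 = 1 ✓
b·c: (-1/4)·(-2) = 1/2 ✓; 2 stages ⇒ order 2.

2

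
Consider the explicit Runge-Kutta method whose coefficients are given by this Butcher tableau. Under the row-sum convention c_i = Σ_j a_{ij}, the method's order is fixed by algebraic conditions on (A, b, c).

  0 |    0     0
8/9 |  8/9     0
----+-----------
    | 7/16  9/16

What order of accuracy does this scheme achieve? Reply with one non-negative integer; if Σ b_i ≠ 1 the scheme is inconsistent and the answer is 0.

2

b = (7/16, 9/16)
c = (0, 8/9)
Σ b_i: 7/16·1 + 9/16·1 = 1 ✓
b·c: 9/16·8/9 = 1/2 ✓; 2 stages ⇒ order 2.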